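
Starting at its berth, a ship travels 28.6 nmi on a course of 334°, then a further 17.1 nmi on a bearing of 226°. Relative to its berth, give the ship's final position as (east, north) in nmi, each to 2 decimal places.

(-24.84, 13.83)

Leg 1 (334°, 28.6 nmi): east 28.6 sin 334° = -12.54, north 28.6 cos 334° = 25.71
Leg 2 (226°, 17.1 nmi): east 17.1 sin 226° = -12.30, north 17.1 cos 226° = -11.88
Summing: -24.84 nmi east, 13.83 nmi north → (-24.84, 13.83).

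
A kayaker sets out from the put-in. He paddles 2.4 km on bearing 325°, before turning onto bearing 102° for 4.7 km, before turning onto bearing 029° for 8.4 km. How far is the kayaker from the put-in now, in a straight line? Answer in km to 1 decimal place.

11.1 km

Leg 1 (325°, 2.4 km): east 2.4 sin 325° = -1.38, north 2.4 cos 325° = 1.97
Leg 2 (102°, 4.7 km): east 4.7 sin 102° = 4.60, north 4.7 cos 102° = -0.98
Leg 3 (029°, 8.4 km): east 8.4 sin 29° = 4.07, north 8.4 cos 29° = 7.35
Net: 7.29 east, 8.34 north. Distance = √((7.29)² + (8.34)²) = 11.076 km.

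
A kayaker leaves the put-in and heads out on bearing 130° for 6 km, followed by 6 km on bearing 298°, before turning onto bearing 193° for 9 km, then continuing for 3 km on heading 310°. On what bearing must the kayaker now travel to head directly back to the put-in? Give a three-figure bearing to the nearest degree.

033°

Leg 1 (130°, 6 km): east 6 sin 130° = 4.60, north 6 cos 130° = -3.86
Leg 2 (298°, 6 km): east 6 sin 298° = -5.30, north 6 cos 298° = 2.82
Leg 3 (193°, 9 km): east 9 sin 193° = -2.02, north 9 cos 193° = -8.77
Leg 4 (310°, 3 km): east 3 sin 310° = -2.30, north 3 cos 310° = 1.93
Net displacement: -5.02 east, -7.88 north. Direction back to start is (5.02, 7.88): bearing = atan2(5.02, 7.88) mod 360° = 32.52° ≈ 033°.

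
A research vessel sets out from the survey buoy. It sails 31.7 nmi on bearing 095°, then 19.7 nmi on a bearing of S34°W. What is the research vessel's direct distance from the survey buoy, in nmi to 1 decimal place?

28.1 nmi

Leg 1 (095°, 31.7 nmi): east 31.7 sin 95° = 31.58, north 31.7 cos 95° = -2.76
Leg 2 (S34°W, 19.7 nmi): east 19.7 sin 214° = -11.02, north 19.7 cos 214° = -16.33
Net: 20.56 east, -19.09 north. Distance = √((20.56)² + (-19.09)²) = 28.062 nmi.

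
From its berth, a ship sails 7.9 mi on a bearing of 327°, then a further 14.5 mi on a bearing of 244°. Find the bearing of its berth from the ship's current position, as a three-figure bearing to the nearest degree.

091°

Leg 1 (327°, 7.9 mi): east 7.9 sin 327° = -4.30, north 7.9 cos 327° = 6.63
Leg 2 (244°, 14.5 mi): east 14.5 sin 244° = -13.03, north 14.5 cos 244° = -6.36
Net displacement: -17.34 east, 0.27 north. Direction back to start is (17.34, -0.27): bearing = atan2(17.34, -0.27) mod 360° = 90.89° ≈ 091°.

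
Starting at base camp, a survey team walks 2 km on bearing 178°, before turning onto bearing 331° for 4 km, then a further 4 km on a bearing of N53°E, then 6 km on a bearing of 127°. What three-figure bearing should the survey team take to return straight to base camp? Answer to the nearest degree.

Leg 1 (178°, 2 km): east 2 sin 178° = 0.07, north 2 cos 178° = -2.00
Leg 2 (331°, 4 km): east 4 sin 331° = -1.94, north 4 cos 331° = 3.50
Leg 3 (N53°E, 4 km): east 4 sin 53° = 3.19, north 4 cos 53° = 2.41
Leg 4 (127°, 6 km): east 6 sin 127° = 4.79, north 6 cos 127° = -3.61
Net displacement: 6.12 east, 0.30 north. Direction back to start is (-6.12, -0.30): bearing = atan2(-6.12, -0.30) mod 360° = 267.23° ≈ 267°.

267°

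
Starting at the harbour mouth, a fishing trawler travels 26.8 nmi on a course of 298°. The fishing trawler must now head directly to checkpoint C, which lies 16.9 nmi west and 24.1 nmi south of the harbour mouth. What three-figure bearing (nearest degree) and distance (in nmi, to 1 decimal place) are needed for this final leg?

170°, 37.3 nmi

Leg 1 (298°, 26.8 nmi): east 26.8 sin 298° = -23.66, north 26.8 cos 298° = 12.58
Current position: (-23.66, 12.58). Target: (-16.9, -24.1). Remaining: Δeast = 6.76, Δnorth = -36.68.
Bearing = atan2(6.76, -36.68) mod 360° = 169.55°; distance = √((6.76)² + (-36.68)²) = 37.300 nmi.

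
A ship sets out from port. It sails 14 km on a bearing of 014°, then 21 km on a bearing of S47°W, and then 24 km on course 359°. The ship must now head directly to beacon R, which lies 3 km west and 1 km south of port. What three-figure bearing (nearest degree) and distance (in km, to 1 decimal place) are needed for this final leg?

159°, 26.0 km

Leg 1 (014°, 14 km): east 14 sin 14° = 3.39, north 14 cos 14° = 13.58
Leg 2 (S47°W, 21 km): east 21 sin 227° = -15.36, north 21 cos 227° = -14.32
Leg 3 (359°, 24 km): east 24 sin 359° = -0.42, north 24 cos 359° = 24.00
Current position: (-12.39, 23.26). Target: (-3, -1). Remaining: Δeast = 9.39, Δnorth = -24.26.
Bearing = atan2(9.39, -24.26) mod 360° = 158.84°; distance = √((9.39)² + (-24.26)²) = 26.013 km.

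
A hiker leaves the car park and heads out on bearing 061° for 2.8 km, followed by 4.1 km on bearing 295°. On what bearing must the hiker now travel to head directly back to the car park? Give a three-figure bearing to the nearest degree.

158°

Leg 1 (061°, 2.8 km): east 2.8 sin 61° = 2.45, north 2.8 cos 61° = 1.36
Leg 2 (295°, 4.1 km): east 4.1 sin 295° = -3.72, north 4.1 cos 295° = 1.73
Net displacement: -1.27 east, 3.09 north. Direction back to start is (1.27, -3.09): bearing = atan2(1.27, -3.09) mod 360° = 157.71° ≈ 158°.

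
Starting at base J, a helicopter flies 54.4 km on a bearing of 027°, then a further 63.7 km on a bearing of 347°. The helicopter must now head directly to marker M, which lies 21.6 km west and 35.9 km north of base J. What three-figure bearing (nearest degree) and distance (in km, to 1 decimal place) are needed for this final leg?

Leg 1 (027°, 54.4 km): east 54.4 sin 27° = 24.70, north 54.4 cos 27° = 48.47
Leg 2 (347°, 63.7 km): east 63.7 sin 347° = -14.33, north 63.7 cos 347° = 62.07
Current position: (10.37, 110.54). Target: (-21.6, 35.9). Remaining: Δeast = -31.97, Δnorth = -74.64.
Bearing = atan2(-31.97, -74.64) mod 360° = 203.19°; distance = √((-31.97)² + (-74.64)²) = 81.196 km.

203°, 81.2 km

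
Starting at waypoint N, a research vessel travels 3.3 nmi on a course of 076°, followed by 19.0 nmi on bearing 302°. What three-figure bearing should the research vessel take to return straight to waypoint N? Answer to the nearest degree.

Leg 1 (076°, 3.3 nmi): east 3.3 sin 76° = 3.20, north 3.3 cos 76° = 0.80
Leg 2 (302°, 19.0 nmi): east 19.0 sin 302° = -16.11, north 19.0 cos 302° = 10.07
Net displacement: -12.91 east, 10.87 north. Direction back to start is (12.91, -10.87): bearing = atan2(12.91, -10.87) mod 360° = 130.09° ≈ 130°.

130°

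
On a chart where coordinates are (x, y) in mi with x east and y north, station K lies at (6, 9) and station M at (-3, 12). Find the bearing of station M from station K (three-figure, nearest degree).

288°

Δeast = -3 − 6 = -9.00; Δnorth = 12 − 9 = 3.00.
Bearing = atan2(Δeast, Δnorth) mod 360° = 288.43° ≈ 288°.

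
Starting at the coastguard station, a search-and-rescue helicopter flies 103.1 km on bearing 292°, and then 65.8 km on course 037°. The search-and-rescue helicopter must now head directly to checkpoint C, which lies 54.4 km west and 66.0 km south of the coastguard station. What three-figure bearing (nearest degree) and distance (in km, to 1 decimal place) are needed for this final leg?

179°, 157.2 km

Leg 1 (292°, 103.1 km): east 103.1 sin 292° = -95.59, north 103.1 cos 292° = 38.62
Leg 2 (037°, 65.8 km): east 65.8 sin 37° = 39.60, north 65.8 cos 37° = 52.55
Current position: (-55.99, 91.17). Target: (-54.4, -66.0). Remaining: Δeast = 1.59, Δnorth = -157.17.
Bearing = atan2(1.59, -157.17) mod 360° = 179.42°; distance = √((1.59)² + (-157.17)²) = 157.180 km.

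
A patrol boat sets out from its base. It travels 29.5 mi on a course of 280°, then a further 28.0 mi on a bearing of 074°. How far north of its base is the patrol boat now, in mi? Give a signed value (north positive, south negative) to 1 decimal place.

12.8 mi

Leg 1 (280°, 29.5 mi): east 29.5 sin 280° = -29.05, north 29.5 cos 280° = 5.12
Leg 2 (074°, 28.0 mi): east 28.0 sin 74° = 26.92, north 28.0 cos 74° = 7.72
Net north component: 12.84 mi.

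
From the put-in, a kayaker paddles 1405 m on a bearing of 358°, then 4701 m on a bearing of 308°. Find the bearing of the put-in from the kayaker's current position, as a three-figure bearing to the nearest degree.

Leg 1 (358°, 1405 m): east 1405 sin 358° = -49.03, north 1405 cos 358° = 1404.14
Leg 2 (308°, 4701 m): east 4701 sin 308° = -3704.44, north 4701 cos 308° = 2894.22
Net displacement: -3753.47 east, 4298.37 north. Direction back to start is (3753.47, -4298.37): bearing = atan2(3753.47, -4298.37) mod 360° = 138.87° ≈ 139°.

139°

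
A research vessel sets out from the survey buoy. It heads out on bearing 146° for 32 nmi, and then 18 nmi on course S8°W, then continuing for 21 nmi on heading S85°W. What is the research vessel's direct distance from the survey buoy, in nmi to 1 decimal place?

Leg 1 (146°, 32 nmi): east 32 sin 146° = 17.89, north 32 cos 146° = -26.53
Leg 2 (S8°W, 18 nmi): east 18 sin 188° = -2.51, north 18 cos 188° = -17.82
Leg 3 (S85°W, 21 nmi): east 21 sin 265° = -20.92, north 21 cos 265° = -1.83
Net: -5.53 east, -46.18 north. Distance = √((-5.53)² + (-46.18)²) = 46.514 nmi.

46.5 nmi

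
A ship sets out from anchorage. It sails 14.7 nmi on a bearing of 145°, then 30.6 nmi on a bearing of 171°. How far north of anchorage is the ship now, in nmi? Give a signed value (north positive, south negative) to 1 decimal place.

-42.3 nmi

Leg 1 (145°, 14.7 nmi): east 14.7 sin 145° = 8.43, north 14.7 cos 145° = -12.04
Leg 2 (171°, 30.6 nmi): east 30.6 sin 171° = 4.79, north 30.6 cos 171° = -30.22
Net north component: -42.26 nmi.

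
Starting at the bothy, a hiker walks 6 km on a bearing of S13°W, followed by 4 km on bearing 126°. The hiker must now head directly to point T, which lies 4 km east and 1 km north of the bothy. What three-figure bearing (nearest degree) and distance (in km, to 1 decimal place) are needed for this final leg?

Leg 1 (S13°W, 6 km): east 6 sin 193° = -1.35, north 6 cos 193° = -5.85
Leg 2 (126°, 4 km): east 4 sin 126° = 3.24, north 4 cos 126° = -2.35
Current position: (1.89, -8.20). Target: (4, 1). Remaining: Δeast = 2.11, Δnorth = 9.20.
Bearing = atan2(2.11, 9.20) mod 360° = 12.94°; distance = √((2.11)² + (9.20)²) = 9.437 km.

013°, 9.4 km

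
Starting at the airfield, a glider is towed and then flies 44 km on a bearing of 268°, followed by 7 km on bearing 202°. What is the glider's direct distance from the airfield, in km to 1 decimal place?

47.3 km

Leg 1 (268°, 44 km): east 44 sin 268° = -43.97, north 44 cos 268° = -1.54
Leg 2 (202°, 7 km): east 7 sin 202° = -2.62, north 7 cos 202° = -6.49
Net: -46.60 east, -8.03 north. Distance = √((-46.60)² + (-8.03)²) = 47.282 km.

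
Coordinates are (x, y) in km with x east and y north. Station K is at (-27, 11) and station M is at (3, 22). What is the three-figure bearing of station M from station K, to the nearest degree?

Δeast = 3 − -27 = 30.00; Δnorth = 22 − 11 = 11.00.
Bearing = atan2(Δeast, Δnorth) mod 360° = 69.86° ≈ 070°.

070°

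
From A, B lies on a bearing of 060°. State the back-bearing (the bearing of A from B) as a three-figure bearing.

Back-bearing = 060° + 180° = 240°.

240°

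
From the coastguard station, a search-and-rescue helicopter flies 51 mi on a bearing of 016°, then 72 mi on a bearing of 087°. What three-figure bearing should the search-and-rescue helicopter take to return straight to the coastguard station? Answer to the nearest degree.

Leg 1 (016°, 51 mi): east 51 sin 16° = 14.06, north 51 cos 16° = 49.02
Leg 2 (087°, 72 mi): east 72 sin 87° = 71.90, north 72 cos 87° = 3.77
Net displacement: 85.96 east, 52.79 north. Direction back to start is (-85.96, -52.79): bearing = atan2(-85.96, -52.79) mod 360° = 238.44° ≈ 238°.

238°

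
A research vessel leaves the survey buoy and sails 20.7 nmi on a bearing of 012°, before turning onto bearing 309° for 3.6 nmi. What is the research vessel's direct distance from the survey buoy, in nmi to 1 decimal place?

Leg 1 (012°, 20.7 nmi): east 20.7 sin 12° = 4.30, north 20.7 cos 12° = 20.25
Leg 2 (309°, 3.6 nmi): east 3.6 sin 309° = -2.80, north 3.6 cos 309° = 2.27
Net: 1.51 east, 22.51 north. Distance = √((1.51)² + (22.51)²) = 22.564 nmi.

22.6 nmi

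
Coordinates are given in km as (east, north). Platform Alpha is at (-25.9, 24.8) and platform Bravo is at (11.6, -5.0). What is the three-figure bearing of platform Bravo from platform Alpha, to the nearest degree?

128°

Δeast = 11.6 − -25.9 = 37.50; Δnorth = -5.0 − 24.8 = -29.80.
Bearing = atan2(Δeast, Δnorth) mod 360° = 128.47° ≈ 128°.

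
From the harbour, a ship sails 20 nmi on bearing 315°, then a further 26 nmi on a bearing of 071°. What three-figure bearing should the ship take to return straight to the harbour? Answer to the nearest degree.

205°

Leg 1 (315°, 20 nmi): east 20 sin 315° = -14.14, north 20 cos 315° = 14.14
Leg 2 (071°, 26 nmi): east 26 sin 71° = 24.58, north 26 cos 71° = 8.46
Net displacement: 10.44 east, 22.61 north. Direction back to start is (-10.44, -22.61): bearing = atan2(-10.44, -22.61) mod 360° = 204.79° ≈ 205°.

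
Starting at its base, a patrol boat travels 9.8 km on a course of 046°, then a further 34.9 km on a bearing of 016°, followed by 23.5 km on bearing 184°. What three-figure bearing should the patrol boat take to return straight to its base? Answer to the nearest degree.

222°

Leg 1 (046°, 9.8 km): east 9.8 sin 46° = 7.05, north 9.8 cos 46° = 6.81
Leg 2 (016°, 34.9 km): east 34.9 sin 16° = 9.62, north 34.9 cos 16° = 33.55
Leg 3 (184°, 23.5 km): east 23.5 sin 184° = -1.64, north 23.5 cos 184° = -23.44
Net displacement: 15.03 east, 16.91 north. Direction back to start is (-15.03, -16.91): bearing = atan2(-15.03, -16.91) mod 360° = 221.63° ≈ 222°.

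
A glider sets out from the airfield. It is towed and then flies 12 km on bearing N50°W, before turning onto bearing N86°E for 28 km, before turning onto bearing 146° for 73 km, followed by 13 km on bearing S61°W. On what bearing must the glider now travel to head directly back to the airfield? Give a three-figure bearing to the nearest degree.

Leg 1 (N50°W, 12 km): east 12 sin 310° = -9.19, north 12 cos 310° = 7.71
Leg 2 (N86°E, 28 km): east 28 sin 86° = 27.93, north 28 cos 86° = 1.95
Leg 3 (146°, 73 km): east 73 sin 146° = 40.82, north 73 cos 146° = -60.52
Leg 4 (S61°W, 13 km): east 13 sin 241° = -11.37, north 13 cos 241° = -6.30
Net displacement: 48.19 east, -57.16 north. Direction back to start is (-48.19, 57.16): bearing = atan2(-48.19, 57.16) mod 360° = 319.86° ≈ 320°.

320°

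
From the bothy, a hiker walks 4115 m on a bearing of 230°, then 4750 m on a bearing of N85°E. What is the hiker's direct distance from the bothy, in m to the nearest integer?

2734 m

Leg 1 (230°, 4115 m): east 4115 sin 230° = -3152.27, north 4115 cos 230° = -2645.07
Leg 2 (N85°E, 4750 m): east 4750 sin 85° = 4731.92, north 4750 cos 85° = 413.99
Net: 1579.65 east, -2231.08 north. Distance = √((1579.65)² + (-2231.08)²) = 2733.683 m.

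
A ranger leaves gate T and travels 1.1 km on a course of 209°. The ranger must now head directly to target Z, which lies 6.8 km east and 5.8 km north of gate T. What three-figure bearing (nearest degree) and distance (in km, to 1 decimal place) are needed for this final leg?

Leg 1 (209°, 1.1 km): east 1.1 sin 209° = -0.53, north 1.1 cos 209° = -0.96
Current position: (-0.53, -0.96). Target: (6.8, 5.8). Remaining: Δeast = 7.33, Δnorth = 6.76.
Bearing = atan2(7.33, 6.76) mod 360° = 47.32°; distance = √((7.33)² + (6.76)²) = 9.975 km.

047°, 10.0 km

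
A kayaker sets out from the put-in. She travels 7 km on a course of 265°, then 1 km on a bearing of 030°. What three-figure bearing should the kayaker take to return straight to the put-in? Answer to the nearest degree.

092°

Leg 1 (265°, 7 km): east 7 sin 265° = -6.97, north 7 cos 265° = -0.61
Leg 2 (030°, 1 km): east 1 sin 30° = 0.50, north 1 cos 30° = 0.87
Net displacement: -6.47 east, 0.26 north. Direction back to start is (6.47, -0.26): bearing = atan2(6.47, -0.26) mod 360° = 92.26° ≈ 092°.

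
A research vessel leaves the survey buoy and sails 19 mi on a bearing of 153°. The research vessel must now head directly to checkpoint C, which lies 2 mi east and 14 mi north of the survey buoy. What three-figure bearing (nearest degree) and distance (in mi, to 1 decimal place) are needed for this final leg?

Leg 1 (153°, 19 mi): east 19 sin 153° = 8.63, north 19 cos 153° = -16.93
Current position: (8.63, -16.93). Target: (2, 14). Remaining: Δeast = -6.63, Δnorth = 30.93.
Bearing = atan2(-6.63, 30.93) mod 360° = 347.91°; distance = √((-6.63)² + (30.93)²) = 31.631 mi.

348°, 31.6 mi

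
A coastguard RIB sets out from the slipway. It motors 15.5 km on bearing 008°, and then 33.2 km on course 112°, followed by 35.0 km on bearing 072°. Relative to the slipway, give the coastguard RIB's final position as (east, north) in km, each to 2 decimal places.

Leg 1 (008°, 15.5 km): east 15.5 sin 8° = 2.16, north 15.5 cos 8° = 15.35
Leg 2 (112°, 33.2 km): east 33.2 sin 112° = 30.78, north 33.2 cos 112° = -12.44
Leg 3 (072°, 35.0 km): east 35.0 sin 72° = 33.29, north 35.0 cos 72° = 10.82
Summing: 66.23 km east, 13.73 km north → (66.23, 13.73).

(66.23, 13.73)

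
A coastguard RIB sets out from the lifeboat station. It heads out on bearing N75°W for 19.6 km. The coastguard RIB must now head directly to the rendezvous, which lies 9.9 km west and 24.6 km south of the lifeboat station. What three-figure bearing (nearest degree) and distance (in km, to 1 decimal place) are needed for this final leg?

Leg 1 (N75°W, 19.6 km): east 19.6 sin 285° = -18.93, north 19.6 cos 285° = 5.07
Current position: (-18.93, 5.07). Target: (-9.9, -24.6). Remaining: Δeast = 9.03, Δnorth = -29.67.
Bearing = atan2(9.03, -29.67) mod 360° = 163.07°; distance = √((9.03)² + (-29.67)²) = 31.017 km.

163°, 31.0 km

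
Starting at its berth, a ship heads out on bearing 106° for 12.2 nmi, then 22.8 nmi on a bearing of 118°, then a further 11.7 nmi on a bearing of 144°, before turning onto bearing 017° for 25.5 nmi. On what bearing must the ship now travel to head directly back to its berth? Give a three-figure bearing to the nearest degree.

Leg 1 (106°, 12.2 nmi): east 12.2 sin 106° = 11.73, north 12.2 cos 106° = -3.36
Leg 2 (118°, 22.8 nmi): east 22.8 sin 118° = 20.13, north 22.8 cos 118° = -10.70
Leg 3 (144°, 11.7 nmi): east 11.7 sin 144° = 6.88, north 11.7 cos 144° = -9.47
Leg 4 (017°, 25.5 nmi): east 25.5 sin 17° = 7.46, north 25.5 cos 17° = 24.39
Net displacement: 46.19 east, 0.85 north. Direction back to start is (-46.19, -0.85): bearing = atan2(-46.19, -0.85) mod 360° = 268.94° ≈ 269°.

269°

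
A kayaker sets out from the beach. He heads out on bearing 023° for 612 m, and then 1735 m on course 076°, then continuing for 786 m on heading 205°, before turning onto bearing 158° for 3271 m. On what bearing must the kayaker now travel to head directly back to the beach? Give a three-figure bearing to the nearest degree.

Leg 1 (023°, 612 m): east 612 sin 23° = 239.13, north 612 cos 23° = 563.35
Leg 2 (076°, 1735 m): east 1735 sin 76° = 1683.46, north 1735 cos 76° = 419.73
Leg 3 (205°, 786 m): east 786 sin 205° = -332.18, north 786 cos 205° = -712.36
Leg 4 (158°, 3271 m): east 3271 sin 158° = 1225.34, north 3271 cos 158° = -3032.82
Net displacement: 2815.75 east, -2762.09 north. Direction back to start is (-2815.75, 2762.09): bearing = atan2(-2815.75, 2762.09) mod 360° = 314.45° ≈ 314°.

314°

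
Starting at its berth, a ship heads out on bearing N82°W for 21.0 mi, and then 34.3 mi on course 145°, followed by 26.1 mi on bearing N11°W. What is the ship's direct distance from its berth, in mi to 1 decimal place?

6.1 mi

Leg 1 (N82°W, 21.0 mi): east 21.0 sin 278° = -20.80, north 21.0 cos 278° = 2.92
Leg 2 (145°, 34.3 mi): east 34.3 sin 145° = 19.67, north 34.3 cos 145° = -28.10
Leg 3 (N11°W, 26.1 mi): east 26.1 sin 349° = -4.98, north 26.1 cos 349° = 25.62
Net: -6.10 east, 0.45 north. Distance = √((-6.10)² + (0.45)²) = 6.118 mi.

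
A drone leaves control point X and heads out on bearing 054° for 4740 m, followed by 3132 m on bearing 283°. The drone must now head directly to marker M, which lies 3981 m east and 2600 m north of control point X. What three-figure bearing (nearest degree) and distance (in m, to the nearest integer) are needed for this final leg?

Leg 1 (054°, 4740 m): east 4740 sin 54° = 3834.74, north 4740 cos 54° = 2786.10
Leg 2 (283°, 3132 m): east 3132 sin 283° = -3051.73, north 3132 cos 283° = 704.55
Current position: (783.01, 3490.65). Target: (3981, 2600). Remaining: Δeast = 3197.99, Δnorth = -890.65.
Bearing = atan2(3197.99, -890.65) mod 360° = 105.56°; distance = √((3197.99)² + (-890.65)²) = 3319.695 m.

106°, 3320 m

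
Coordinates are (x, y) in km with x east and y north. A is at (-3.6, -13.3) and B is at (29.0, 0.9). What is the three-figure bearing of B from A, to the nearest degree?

066°

Δeast = 29.0 − -3.6 = 32.60; Δnorth = 0.9 − -13.3 = 14.20.
Bearing = atan2(Δeast, Δnorth) mod 360° = 66.46° ≈ 066°.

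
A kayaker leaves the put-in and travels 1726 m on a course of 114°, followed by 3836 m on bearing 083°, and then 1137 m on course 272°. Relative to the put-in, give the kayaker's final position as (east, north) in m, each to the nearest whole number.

Leg 1 (114°, 1726 m): east 1726 sin 114° = 1576.78, north 1726 cos 114° = -702.03
Leg 2 (083°, 3836 m): east 3836 sin 83° = 3807.41, north 3836 cos 83° = 467.49
Leg 3 (272°, 1137 m): east 1137 sin 272° = -1136.31, north 1137 cos 272° = 39.68
Summing: 4247.88 m east, -194.86 m north → (4248, -195).

(4248, -195)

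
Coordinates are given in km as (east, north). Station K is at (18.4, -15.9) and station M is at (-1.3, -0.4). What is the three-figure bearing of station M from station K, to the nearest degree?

Δeast = -1.3 − 18.4 = -19.70; Δnorth = -0.4 − -15.9 = 15.50.
Bearing = atan2(Δeast, Δnorth) mod 360° = 308.20° ≈ 308°.

308°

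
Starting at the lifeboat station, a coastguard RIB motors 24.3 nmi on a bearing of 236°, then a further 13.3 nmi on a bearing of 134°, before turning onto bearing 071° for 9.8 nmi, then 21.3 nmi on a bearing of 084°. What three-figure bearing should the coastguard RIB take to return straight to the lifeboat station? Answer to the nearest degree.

311°

Leg 1 (236°, 24.3 nmi): east 24.3 sin 236° = -20.15, north 24.3 cos 236° = -13.59
Leg 2 (134°, 13.3 nmi): east 13.3 sin 134° = 9.57, north 13.3 cos 134° = -9.24
Leg 3 (071°, 9.8 nmi): east 9.8 sin 71° = 9.27, north 9.8 cos 71° = 3.19
Leg 4 (084°, 21.3 nmi): east 21.3 sin 84° = 21.18, north 21.3 cos 84° = 2.23
Net displacement: 19.87 east, -17.41 north. Direction back to start is (-19.87, 17.41): bearing = atan2(-19.87, 17.41) mod 360° = 311.22° ≈ 311°.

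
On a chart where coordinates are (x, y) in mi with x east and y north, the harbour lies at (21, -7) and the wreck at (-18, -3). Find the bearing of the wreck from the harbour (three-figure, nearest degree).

276°

Δeast = -18 − 21 = -39.00; Δnorth = -3 − -7 = 4.00.
Bearing = atan2(Δeast, Δnorth) mod 360° = 275.86° ≈ 276°.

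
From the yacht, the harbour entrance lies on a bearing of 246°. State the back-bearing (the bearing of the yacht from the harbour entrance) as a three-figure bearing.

066°

Back-bearing = 246° − 180° = 066°.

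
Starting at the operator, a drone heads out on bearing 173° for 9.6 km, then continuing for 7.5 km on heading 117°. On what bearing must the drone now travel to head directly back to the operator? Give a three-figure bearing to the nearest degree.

329°

Leg 1 (173°, 9.6 km): east 9.6 sin 173° = 1.17, north 9.6 cos 173° = -9.53
Leg 2 (117°, 7.5 km): east 7.5 sin 117° = 6.68, north 7.5 cos 117° = -3.40
Net displacement: 7.85 east, -12.93 north. Direction back to start is (-7.85, 12.93): bearing = atan2(-7.85, 12.93) mod 360° = 328.74° ≈ 329°.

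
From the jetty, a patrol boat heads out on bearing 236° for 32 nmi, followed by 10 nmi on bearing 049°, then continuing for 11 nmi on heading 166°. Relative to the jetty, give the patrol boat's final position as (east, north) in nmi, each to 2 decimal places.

Leg 1 (236°, 32 nmi): east 32 sin 236° = -26.53, north 32 cos 236° = -17.89
Leg 2 (049°, 10 nmi): east 10 sin 49° = 7.55, north 10 cos 49° = 6.56
Leg 3 (166°, 11 nmi): east 11 sin 166° = 2.66, north 11 cos 166° = -10.67
Summing: -16.32 nmi east, -22.01 nmi north → (-16.32, -22.01).

(-16.32, -22.01)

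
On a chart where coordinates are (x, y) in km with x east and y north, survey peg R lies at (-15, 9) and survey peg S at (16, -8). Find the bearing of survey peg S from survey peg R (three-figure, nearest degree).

Δeast = 16 − -15 = 31.00; Δnorth = -8 − 9 = -17.00.
Bearing = atan2(Δeast, Δnorth) mod 360° = 118.74° ≈ 119°.

119°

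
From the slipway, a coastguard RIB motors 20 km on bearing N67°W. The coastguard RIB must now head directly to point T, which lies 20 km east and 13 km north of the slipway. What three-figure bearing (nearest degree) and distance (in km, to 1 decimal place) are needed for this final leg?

082°, 38.8 km

Leg 1 (N67°W, 20 km): east 20 sin 293° = -18.41, north 20 cos 293° = 7.81
Current position: (-18.41, 7.81). Target: (20, 13). Remaining: Δeast = 38.41, Δnorth = 5.19.
Bearing = atan2(38.41, 5.19) mod 360° = 82.31°; distance = √((38.41)² + (5.19)²) = 38.759 km.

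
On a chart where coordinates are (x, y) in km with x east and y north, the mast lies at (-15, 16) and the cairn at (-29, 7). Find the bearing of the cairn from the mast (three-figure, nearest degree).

237°

Δeast = -29 − -15 = -14.00; Δnorth = 7 − 16 = -9.00.
Bearing = atan2(Δeast, Δnorth) mod 360° = 237.26° ≈ 237°.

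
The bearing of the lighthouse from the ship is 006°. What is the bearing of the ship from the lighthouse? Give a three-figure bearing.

Back-bearing = 006° + 180° = 186°.

186°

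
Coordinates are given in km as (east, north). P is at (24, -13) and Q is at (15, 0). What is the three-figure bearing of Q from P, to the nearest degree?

Δeast = 15 − 24 = -9.00; Δnorth = 0 − -13 = 13.00.
Bearing = atan2(Δeast, Δnorth) mod 360° = 325.30° ≈ 325°.

325°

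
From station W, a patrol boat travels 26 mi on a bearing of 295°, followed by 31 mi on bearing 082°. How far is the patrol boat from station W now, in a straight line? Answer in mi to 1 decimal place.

Leg 1 (295°, 26 mi): east 26 sin 295° = -23.56, north 26 cos 295° = 10.99
Leg 2 (082°, 31 mi): east 31 sin 82° = 30.70, north 31 cos 82° = 4.31
Net: 7.13 east, 15.30 north. Distance = √((7.13)² + (15.30)²) = 16.884 mi.

16.9 mi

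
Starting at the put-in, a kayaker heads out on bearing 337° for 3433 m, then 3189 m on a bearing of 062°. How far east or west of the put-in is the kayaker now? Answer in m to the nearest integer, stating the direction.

Leg 1 (337°, 3433 m): east 3433 sin 337° = -1341.38, north 3433 cos 337° = 3160.09
Leg 2 (062°, 3189 m): east 3189 sin 62° = 2815.72, north 3189 cos 62° = 1497.14
Net east component: 1474.34 m.

1474 m east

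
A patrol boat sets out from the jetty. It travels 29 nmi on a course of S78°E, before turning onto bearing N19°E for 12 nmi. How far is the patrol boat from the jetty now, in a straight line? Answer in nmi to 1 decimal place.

32.7 nmi

Leg 1 (S78°E, 29 nmi): east 29 sin 102° = 28.37, north 29 cos 102° = -6.03
Leg 2 (N19°E, 12 nmi): east 12 sin 19° = 3.91, north 12 cos 19° = 11.35
Net: 32.27 east, 5.32 north. Distance = √((32.27)² + (5.32)²) = 32.708 nmi.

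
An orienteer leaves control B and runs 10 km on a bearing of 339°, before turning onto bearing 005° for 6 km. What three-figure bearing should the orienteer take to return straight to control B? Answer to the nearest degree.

Leg 1 (339°, 10 km): east 10 sin 339° = -3.58, north 10 cos 339° = 9.34
Leg 2 (005°, 6 km): east 6 sin 5° = 0.52, north 6 cos 5° = 5.98
Net displacement: -3.06 east, 15.31 north. Direction back to start is (3.06, -15.31): bearing = atan2(3.06, -15.31) mod 360° = 168.70° ≈ 169°.

169°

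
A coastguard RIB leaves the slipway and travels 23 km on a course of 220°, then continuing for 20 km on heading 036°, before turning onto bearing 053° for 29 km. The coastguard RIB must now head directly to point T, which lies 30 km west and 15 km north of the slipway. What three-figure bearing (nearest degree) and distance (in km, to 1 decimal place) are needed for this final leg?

Leg 1 (220°, 23 km): east 23 sin 220° = -14.78, north 23 cos 220° = -17.62
Leg 2 (036°, 20 km): east 20 sin 36° = 11.76, north 20 cos 36° = 16.18
Leg 3 (053°, 29 km): east 29 sin 53° = 23.16, north 29 cos 53° = 17.45
Current position: (20.13, 16.01). Target: (-30, 15). Remaining: Δeast = -50.13, Δnorth = -1.01.
Bearing = atan2(-50.13, -1.01) mod 360° = 268.84°; distance = √((-50.13)² + (-1.01)²) = 50.142 km.

269°, 50.1 km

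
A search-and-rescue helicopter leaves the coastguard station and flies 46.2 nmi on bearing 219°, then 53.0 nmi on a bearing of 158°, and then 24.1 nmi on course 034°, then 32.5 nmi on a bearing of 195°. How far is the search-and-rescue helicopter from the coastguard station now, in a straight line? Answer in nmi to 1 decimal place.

96.5 nmi

Leg 1 (219°, 46.2 nmi): east 46.2 sin 219° = -29.07, north 46.2 cos 219° = -35.90
Leg 2 (158°, 53.0 nmi): east 53.0 sin 158° = 19.85, north 53.0 cos 158° = -49.14
Leg 3 (034°, 24.1 nmi): east 24.1 sin 34° = 13.48, north 24.1 cos 34° = 19.98
Leg 4 (195°, 32.5 nmi): east 32.5 sin 195° = -8.41, north 32.5 cos 195° = -31.39
Net: -4.16 east, -96.46 north. Distance = √((-4.16)² + (-96.46)²) = 96.547 nmi.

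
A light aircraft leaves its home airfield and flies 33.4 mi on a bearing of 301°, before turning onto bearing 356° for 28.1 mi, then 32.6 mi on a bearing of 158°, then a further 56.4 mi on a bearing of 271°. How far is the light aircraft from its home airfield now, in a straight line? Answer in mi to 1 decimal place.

Leg 1 (301°, 33.4 mi): east 33.4 sin 301° = -28.63, north 33.4 cos 301° = 17.20
Leg 2 (356°, 28.1 mi): east 28.1 sin 356° = -1.96, north 28.1 cos 356° = 28.03
Leg 3 (158°, 32.6 mi): east 32.6 sin 158° = 12.21, north 32.6 cos 158° = -30.23
Leg 4 (271°, 56.4 mi): east 56.4 sin 271° = -56.39, north 56.4 cos 271° = 0.98
Net: -74.77 east, 15.99 north. Distance = √((-74.77)² + (15.99)²) = 76.460 mi.

76.5 mi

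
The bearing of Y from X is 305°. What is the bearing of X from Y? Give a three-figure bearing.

125°

Back-bearing = 305° − 180° = 125°.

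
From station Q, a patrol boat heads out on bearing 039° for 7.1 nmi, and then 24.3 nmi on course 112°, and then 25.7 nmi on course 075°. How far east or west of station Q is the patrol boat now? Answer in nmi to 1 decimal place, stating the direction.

Leg 1 (039°, 7.1 nmi): east 7.1 sin 39° = 4.47, north 7.1 cos 39° = 5.52
Leg 2 (112°, 24.3 nmi): east 24.3 sin 112° = 22.53, north 24.3 cos 112° = -9.10
Leg 3 (075°, 25.7 nmi): east 25.7 sin 75° = 24.82, north 25.7 cos 75° = 6.65
Net east component: 51.82 nmi.

51.8 nmi east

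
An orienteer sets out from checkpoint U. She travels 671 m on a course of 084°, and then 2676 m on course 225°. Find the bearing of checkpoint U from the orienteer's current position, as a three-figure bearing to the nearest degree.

Leg 1 (084°, 671 m): east 671 sin 84° = 667.32, north 671 cos 84° = 70.14
Leg 2 (225°, 2676 m): east 2676 sin 225° = -1892.22, north 2676 cos 225° = -1892.22
Net displacement: -1224.89 east, -1822.08 north. Direction back to start is (1224.89, 1822.08): bearing = atan2(1224.89, 1822.08) mod 360° = 33.91° ≈ 034°.

034°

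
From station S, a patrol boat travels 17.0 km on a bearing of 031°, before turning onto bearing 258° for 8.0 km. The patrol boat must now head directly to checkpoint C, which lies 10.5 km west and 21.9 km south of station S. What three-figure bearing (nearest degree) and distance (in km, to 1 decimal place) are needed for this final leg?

Leg 1 (031°, 17.0 km): east 17.0 sin 31° = 8.76, north 17.0 cos 31° = 14.57
Leg 2 (258°, 8.0 km): east 8.0 sin 258° = -7.83, north 8.0 cos 258° = -1.66
Current position: (0.93, 12.91). Target: (-10.5, -21.9). Remaining: Δeast = -11.43, Δnorth = -34.81.
Bearing = atan2(-11.43, -34.81) mod 360° = 198.18°; distance = √((-11.43)² + (-34.81)²) = 36.637 km.

198°, 36.6 km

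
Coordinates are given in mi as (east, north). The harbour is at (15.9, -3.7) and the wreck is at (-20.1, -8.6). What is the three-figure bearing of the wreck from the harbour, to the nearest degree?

Δeast = -20.1 − 15.9 = -36.00; Δnorth = -8.6 − -3.7 = -4.90.
Bearing = atan2(Δeast, Δnorth) mod 360° = 262.25° ≈ 262°.

262°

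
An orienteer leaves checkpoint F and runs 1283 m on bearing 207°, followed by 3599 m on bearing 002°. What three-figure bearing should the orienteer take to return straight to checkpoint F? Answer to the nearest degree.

169°

Leg 1 (207°, 1283 m): east 1283 sin 207° = -582.47, north 1283 cos 207° = -1143.16
Leg 2 (002°, 3599 m): east 3599 sin 2° = 125.60, north 3599 cos 2° = 3596.81
Net displacement: -456.87 east, 2453.65 north. Direction back to start is (456.87, -2453.65): bearing = atan2(456.87, -2453.65) mod 360° = 169.45° ≈ 169°.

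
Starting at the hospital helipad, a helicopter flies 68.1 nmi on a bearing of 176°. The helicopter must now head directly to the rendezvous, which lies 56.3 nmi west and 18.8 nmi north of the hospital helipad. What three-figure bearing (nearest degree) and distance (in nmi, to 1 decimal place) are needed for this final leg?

325°, 106.1 nmi

Leg 1 (176°, 68.1 nmi): east 68.1 sin 176° = 4.75, north 68.1 cos 176° = -67.93
Current position: (4.75, -67.93). Target: (-56.3, 18.8). Remaining: Δeast = -61.05, Δnorth = 86.73.
Bearing = atan2(-61.05, 86.73) mod 360° = 324.86°; distance = √((-61.05)² + (86.73)²) = 106.066 nmi.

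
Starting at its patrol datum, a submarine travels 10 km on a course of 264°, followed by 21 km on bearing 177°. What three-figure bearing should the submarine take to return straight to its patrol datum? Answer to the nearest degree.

Leg 1 (264°, 10 km): east 10 sin 264° = -9.95, north 10 cos 264° = -1.05
Leg 2 (177°, 21 km): east 21 sin 177° = 1.10, north 21 cos 177° = -20.97
Net displacement: -8.85 east, -22.02 north. Direction back to start is (8.85, 22.02): bearing = atan2(8.85, 22.02) mod 360° = 21.89° ≈ 022°.

022°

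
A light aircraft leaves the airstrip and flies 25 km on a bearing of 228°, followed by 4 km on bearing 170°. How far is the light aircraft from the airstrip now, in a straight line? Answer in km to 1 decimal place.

27.3 km

Leg 1 (228°, 25 km): east 25 sin 228° = -18.58, north 25 cos 228° = -16.73
Leg 2 (170°, 4 km): east 4 sin 170° = 0.69, north 4 cos 170° = -3.94
Net: -17.88 east, -20.67 north. Distance = √((-17.88)² + (-20.67)²) = 27.331 km.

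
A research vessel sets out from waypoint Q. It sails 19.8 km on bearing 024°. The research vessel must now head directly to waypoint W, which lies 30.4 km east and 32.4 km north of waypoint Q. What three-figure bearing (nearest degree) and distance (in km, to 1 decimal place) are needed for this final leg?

Leg 1 (024°, 19.8 km): east 19.8 sin 24° = 8.05, north 19.8 cos 24° = 18.09
Current position: (8.05, 18.09). Target: (30.4, 32.4). Remaining: Δeast = 22.35, Δnorth = 14.31.
Bearing = atan2(22.35, 14.31) mod 360° = 57.36°; distance = √((22.35)² + (14.31)²) = 26.537 km.

057°, 26.5 km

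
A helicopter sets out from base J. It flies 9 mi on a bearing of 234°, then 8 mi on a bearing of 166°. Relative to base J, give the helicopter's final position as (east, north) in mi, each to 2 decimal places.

(-5.35, -13.05)

Leg 1 (234°, 9 mi): east 9 sin 234° = -7.28, north 9 cos 234° = -5.29
Leg 2 (166°, 8 mi): east 8 sin 166° = 1.94, north 8 cos 166° = -7.76
Summing: -5.35 mi east, -13.05 mi north → (-5.35, -13.05).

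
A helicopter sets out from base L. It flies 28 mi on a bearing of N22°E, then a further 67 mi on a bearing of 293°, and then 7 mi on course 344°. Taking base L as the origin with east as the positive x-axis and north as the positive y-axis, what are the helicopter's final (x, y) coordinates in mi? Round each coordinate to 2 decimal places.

(-53.11, 58.87)

Leg 1 (N22°E, 28 mi): east 28 sin 22° = 10.49, north 28 cos 22° = 25.96
Leg 2 (293°, 67 mi): east 67 sin 293° = -61.67, north 67 cos 293° = 26.18
Leg 3 (344°, 7 mi): east 7 sin 344° = -1.93, north 7 cos 344° = 6.73
Summing: -53.11 mi east, 58.87 mi north → (-53.11, 58.87).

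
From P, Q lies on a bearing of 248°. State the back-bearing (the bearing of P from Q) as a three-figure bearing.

068°

Back-bearing = 248° − 180° = 068°.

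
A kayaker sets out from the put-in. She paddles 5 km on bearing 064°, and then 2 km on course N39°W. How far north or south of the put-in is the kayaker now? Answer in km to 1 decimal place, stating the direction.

Leg 1 (064°, 5 km): east 5 sin 64° = 4.49, north 5 cos 64° = 2.19
Leg 2 (N39°W, 2 km): east 2 sin 321° = -1.26, north 2 cos 321° = 1.55
Net north component: 3.75 km.

3.7 km north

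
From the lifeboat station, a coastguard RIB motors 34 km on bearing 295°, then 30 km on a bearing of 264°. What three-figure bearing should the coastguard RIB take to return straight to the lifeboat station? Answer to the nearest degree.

Leg 1 (295°, 34 km): east 34 sin 295° = -30.81, north 34 cos 295° = 14.37
Leg 2 (264°, 30 km): east 30 sin 264° = -29.84, north 30 cos 264° = -3.14
Net displacement: -60.65 east, 11.23 north. Direction back to start is (60.65, -11.23): bearing = atan2(60.65, -11.23) mod 360° = 100.49° ≈ 100°.

100°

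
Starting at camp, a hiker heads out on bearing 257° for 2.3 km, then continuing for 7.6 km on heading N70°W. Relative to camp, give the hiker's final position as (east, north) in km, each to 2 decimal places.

Leg 1 (257°, 2.3 km): east 2.3 sin 257° = -2.24, north 2.3 cos 257° = -0.52
Leg 2 (N70°W, 7.6 km): east 7.6 sin 290° = -7.14, north 7.6 cos 290° = 2.60
Summing: -9.38 km east, 2.08 km north → (-9.38, 2.08).

(-9.38, 2.08)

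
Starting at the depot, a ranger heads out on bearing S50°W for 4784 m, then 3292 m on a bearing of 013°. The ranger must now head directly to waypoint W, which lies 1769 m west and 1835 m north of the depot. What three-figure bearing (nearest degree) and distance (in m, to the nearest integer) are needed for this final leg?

Leg 1 (S50°W, 4784 m): east 4784 sin 230° = -3664.76, north 4784 cos 230° = -3075.10
Leg 2 (013°, 3292 m): east 3292 sin 13° = 740.54, north 3292 cos 13° = 3207.63
Current position: (-2924.22, 132.53). Target: (-1769, 1835). Remaining: Δeast = 1155.22, Δnorth = 1702.47.
Bearing = atan2(1155.22, 1702.47) mod 360° = 34.16°; distance = √((1155.22)² + (1702.47)²) = 2057.409 m.

034°, 2057 m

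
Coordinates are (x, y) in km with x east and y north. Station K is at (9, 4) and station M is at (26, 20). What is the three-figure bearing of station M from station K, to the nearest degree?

047°

Δeast = 26 − 9 = 17.00; Δnorth = 20 − 4 = 16.00.
Bearing = atan2(Δeast, Δnorth) mod 360° = 46.74° ≈ 047°.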